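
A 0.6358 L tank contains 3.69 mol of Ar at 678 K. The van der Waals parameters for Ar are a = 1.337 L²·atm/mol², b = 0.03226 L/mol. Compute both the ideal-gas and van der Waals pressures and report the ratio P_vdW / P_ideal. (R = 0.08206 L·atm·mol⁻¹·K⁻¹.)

P_vdW / P_ideal ≈ 1.091

Ideal: P_ideal = nRT/V = (3.69)(0.08206)(678)/0.6358 = 322.899 atm
vdW: P = nRT/(V − nb) − a n²/V² = 205.299/0.516761 − 18.2047/0.404242 = 397.280 − 45.0342 = 352.246 atm
Ratio = 352.246/322.899 = 1.091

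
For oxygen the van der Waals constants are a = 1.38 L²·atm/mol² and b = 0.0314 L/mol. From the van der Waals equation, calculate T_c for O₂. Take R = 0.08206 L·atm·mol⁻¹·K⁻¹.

T_c ≈ 158.7 K

For a van der Waals gas, T_c = 8a/(27Rb).
T_c = 8×1.38/(27×0.08206×0.0314) = 11.040/0.069570 = 158.7 K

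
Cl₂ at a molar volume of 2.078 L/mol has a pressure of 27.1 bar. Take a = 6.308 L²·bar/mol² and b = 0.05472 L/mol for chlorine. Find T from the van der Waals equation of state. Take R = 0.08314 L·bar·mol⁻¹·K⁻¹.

T ≈ 695.1 K

T = (P + a/V_m²)(V_m − b)/R
P + a/V_m² = 27.1 + 6.308/(2.078)² = 28.561 bar
V_m − b = 2.078 − 0.05472 = 2.0233 L/mol
T = (28.561)(2.0233)/0.08314 = 695.1 K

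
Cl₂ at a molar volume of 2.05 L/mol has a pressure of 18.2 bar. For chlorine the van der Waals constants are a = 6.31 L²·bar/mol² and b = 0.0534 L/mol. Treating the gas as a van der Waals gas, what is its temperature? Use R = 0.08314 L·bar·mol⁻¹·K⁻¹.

T = (P + a/V_m²)(V_m − b)/R
P + a/V_m² = 18.2 + 6.31/(2.05)² = 19.701 bar
V_m − b = 2.05 − 0.0534 = 1.9966 L/mol
T = (19.701)(1.9966)/0.08314 = 473.1 K

T ≈ 473.1 K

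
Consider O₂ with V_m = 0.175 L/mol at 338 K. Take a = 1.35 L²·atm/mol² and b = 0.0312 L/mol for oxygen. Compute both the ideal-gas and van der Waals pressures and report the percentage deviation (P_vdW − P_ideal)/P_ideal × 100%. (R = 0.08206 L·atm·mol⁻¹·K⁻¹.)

Ideal: P_ideal = RT/V_m = (0.08206)(338)/0.175 = 158.493 atm
vdW: P = RT/(V_m − b) − a/V_m² = 27.7363/0.143800 − 1.35/0.0306250 = 192.881 − 44.0816 = 148.799 atm
% deviation = (148.799 − 158.493)/158.493 × 100% = -6.12%

-6.12 %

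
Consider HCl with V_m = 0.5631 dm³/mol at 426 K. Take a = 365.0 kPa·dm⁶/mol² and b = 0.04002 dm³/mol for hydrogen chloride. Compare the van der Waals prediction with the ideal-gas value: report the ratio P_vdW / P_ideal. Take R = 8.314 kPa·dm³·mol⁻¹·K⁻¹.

Ideal: P_ideal = RT/V_m = (8.314)(426)/0.5631 = 6289.76 kPa
vdW: P = RT/(V_m − b) − a/V_m² = 3541.76/0.523080 − 365.0/0.317082 = 6770.97 − 1151.12 = 5619.85 kPa
Ratio = 5619.85/6289.76 = 0.8935

P_vdW / P_ideal ≈ 0.8935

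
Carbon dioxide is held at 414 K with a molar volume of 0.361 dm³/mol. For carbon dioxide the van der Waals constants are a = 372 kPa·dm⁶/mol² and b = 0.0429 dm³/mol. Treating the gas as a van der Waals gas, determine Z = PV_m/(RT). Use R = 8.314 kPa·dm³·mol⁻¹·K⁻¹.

Z ≈ 0.8355

P = RT/(V_m − b) − a/V_m² = (8.314)(414)/(0.361 − 0.0429) − 372/(0.361)²
  = 3442.0/0.31810 − 2854.5 = 10820 − 2854.5 = 7966 kPa
Z = PV_m/(RT) = (7966)(0.361)/((8.314)(414)) = 2875.7/3442.0 = 0.8355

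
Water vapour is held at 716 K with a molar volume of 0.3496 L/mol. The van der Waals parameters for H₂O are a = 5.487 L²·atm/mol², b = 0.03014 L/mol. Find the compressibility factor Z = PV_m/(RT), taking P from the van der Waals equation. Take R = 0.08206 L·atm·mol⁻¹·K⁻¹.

Z ≈ 0.8272

P = RT/(V_m − b) − a/V_m² = (0.08206)(716)/(0.3496 − 0.03014) − 5.487/(0.3496)²
  = 58.755/0.31946 − 44.894 = 183.92 − 44.894 = 139.03 atm
Z = PV_m/(RT) = (139.03)(0.3496)/((0.08206)(716)) = 48.605/58.755 = 0.8272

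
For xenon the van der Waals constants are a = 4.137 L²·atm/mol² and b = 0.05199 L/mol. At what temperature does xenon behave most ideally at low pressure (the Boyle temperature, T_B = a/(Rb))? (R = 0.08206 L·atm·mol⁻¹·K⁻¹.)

For a van der Waals gas the second virial coefficient B₂ = b − a/(RT) vanishes at T_B = a/(Rb).
T_B = 4.137/(0.08206×0.05199) = 4.137/0.0042663 = 969.7 K

T_B ≈ 969.7 K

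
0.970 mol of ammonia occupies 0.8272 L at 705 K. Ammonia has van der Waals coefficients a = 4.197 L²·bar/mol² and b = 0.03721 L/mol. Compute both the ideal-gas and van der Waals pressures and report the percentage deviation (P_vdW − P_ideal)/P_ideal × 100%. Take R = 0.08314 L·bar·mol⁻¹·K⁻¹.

-3.83 %

Ideal: P_ideal = nRT/V = (0.970)(0.08314)(705)/0.8272 = 68.7322 bar
vdW: P = nRT/(V − nb) − a n²/V² = 56.8553/0.791106 − 3.94896/0.684260 = 71.8681 − 5.77114 = 66.0970 bar
% deviation = (66.0970 − 68.7322)/68.7322 × 100% = -3.83%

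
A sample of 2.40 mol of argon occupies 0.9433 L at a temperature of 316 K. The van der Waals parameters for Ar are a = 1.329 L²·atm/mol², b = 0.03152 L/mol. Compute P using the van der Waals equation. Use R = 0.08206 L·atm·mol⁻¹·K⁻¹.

P ≈ 63.12 atm

P = nRT/(V − nb) − a n²/V²
nRT/(V − nb) = (2.40)(0.08206)(316)/(0.9433 − 2.40×0.03152) = 62.234/0.86765 = 71.727 atm
a n²/V² = (1.329)(2.40)²/(0.9433)² = 8.6030 atm
P = 71.727 − 8.6030 = 63.12 atm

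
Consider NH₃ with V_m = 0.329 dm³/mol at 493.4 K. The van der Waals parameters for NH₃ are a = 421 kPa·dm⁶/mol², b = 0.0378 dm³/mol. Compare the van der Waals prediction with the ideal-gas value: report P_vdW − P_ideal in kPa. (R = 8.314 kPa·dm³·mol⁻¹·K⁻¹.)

Ideal: P_ideal = RT/V_m = (8.314)(493.4)/0.329 = 12468.5 kPa
vdW: P = RT/(V_m − b) − a/V_m² = 4102.13/0.291200 − 421/0.108241 = 14087.0 − 3889.47 = 10197.5 kPa
ΔP = 10197.5 − 12468.5 = -2271 kPa

ΔP ≈ -2271 kPa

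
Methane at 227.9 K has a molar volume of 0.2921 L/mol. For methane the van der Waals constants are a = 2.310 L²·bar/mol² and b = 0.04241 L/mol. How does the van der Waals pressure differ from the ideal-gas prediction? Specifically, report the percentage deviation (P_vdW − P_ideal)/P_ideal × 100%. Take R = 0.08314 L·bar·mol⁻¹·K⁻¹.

-24.75 %

Ideal: P_ideal = RT/V_m = (0.08314)(227.9)/0.2921 = 64.8668 bar
vdW: P = RT/(V_m − b) − a/V_m² = 18.9476/0.249690 − 2.310/0.0853224 = 75.8845 − 27.0738 = 48.8107 bar
% deviation = (48.8107 − 64.8668)/64.8668 × 100% = -24.75%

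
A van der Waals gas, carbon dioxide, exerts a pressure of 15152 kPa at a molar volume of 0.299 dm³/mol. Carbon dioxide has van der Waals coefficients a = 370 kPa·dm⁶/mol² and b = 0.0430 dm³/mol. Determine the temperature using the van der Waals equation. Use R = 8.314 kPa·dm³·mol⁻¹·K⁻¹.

T ≈ 594.0 K

T = (P + a/V_m²)(V_m − b)/R
P + a/V_m² = 15152 + 370/(0.299)² = 19291 kPa
V_m − b = 0.299 − 0.0430 = 0.25600 dm³/mol
T = (19291)(0.25600)/8.314 = 594.0 K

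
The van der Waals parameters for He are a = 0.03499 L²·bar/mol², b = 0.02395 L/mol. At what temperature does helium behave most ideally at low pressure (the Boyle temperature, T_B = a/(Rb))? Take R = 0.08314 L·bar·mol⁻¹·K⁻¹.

For a van der Waals gas the second virial coefficient B₂ = b − a/(RT) vanishes at T_B = a/(Rb).
T_B = 0.03499/(0.08314×0.02395) = 0.03499/0.0019912 = 17.57 K

T_B ≈ 17.57 K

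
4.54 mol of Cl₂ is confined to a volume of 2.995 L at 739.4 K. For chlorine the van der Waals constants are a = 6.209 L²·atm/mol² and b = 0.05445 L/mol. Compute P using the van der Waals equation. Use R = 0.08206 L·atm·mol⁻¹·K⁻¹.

P ≈ 85.98 atm

P = nRT/(V − nb) − a n²/V²
nRT/(V − nb) = (4.54)(0.08206)(739.4)/(2.995 − 4.54×0.05445) = 275.47/2.7478 = 100.25 atm
a n²/V² = (6.209)(4.54)²/(2.995)² = 14.267 atm
P = 100.25 − 14.267 = 85.98 atm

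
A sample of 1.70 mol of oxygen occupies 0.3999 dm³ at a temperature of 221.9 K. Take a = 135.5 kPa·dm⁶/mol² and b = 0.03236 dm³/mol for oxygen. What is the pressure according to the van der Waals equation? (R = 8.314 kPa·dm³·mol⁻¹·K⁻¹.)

P = nRT/(V − nb) − a n²/V²
nRT/(V − nb) = (1.70)(8.314)(221.9)/(0.3999 − 1.70×0.03236) = 3136.3/0.34489 = 9093.6 kPa
a n²/V² = (135.5)(1.70)²/(0.3999)² = 2448.7 kPa
P = 9093.6 − 2448.7 = 6645 kPa

P ≈ 6645 kPa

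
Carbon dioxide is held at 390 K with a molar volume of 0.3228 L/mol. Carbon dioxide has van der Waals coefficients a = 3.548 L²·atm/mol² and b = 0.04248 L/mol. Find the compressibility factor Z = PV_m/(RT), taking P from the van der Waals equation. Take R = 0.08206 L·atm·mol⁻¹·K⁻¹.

Z ≈ 0.8081

P = RT/(V_m − b) − a/V_m² = (0.08206)(390)/(0.3228 − 0.04248) − 3.548/(0.3228)²
  = 32.003/0.28032 − 34.050 = 114.17 − 34.050 = 80.12 atm
Z = PV_m/(RT) = (80.12)(0.3228)/((0.08206)(390)) = 25.863/32.003 = 0.8081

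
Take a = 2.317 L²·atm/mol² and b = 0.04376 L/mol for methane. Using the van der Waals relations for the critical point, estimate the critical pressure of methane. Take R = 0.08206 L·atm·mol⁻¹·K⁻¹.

P_c ≈ 44.81 atm

For a van der Waals gas, P_c = a/(27b²).
P_c = 2.317/(27×(0.04376)²) = 2.317/0.051703 = 44.81 atm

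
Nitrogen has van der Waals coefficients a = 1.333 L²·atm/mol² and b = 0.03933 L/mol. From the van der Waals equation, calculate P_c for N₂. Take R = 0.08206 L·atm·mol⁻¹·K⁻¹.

For a van der Waals gas, P_c = a/(27b²).
P_c = 1.333/(27×(0.03933)²) = 1.333/0.041765 = 31.92 atm

P_c ≈ 31.92 atm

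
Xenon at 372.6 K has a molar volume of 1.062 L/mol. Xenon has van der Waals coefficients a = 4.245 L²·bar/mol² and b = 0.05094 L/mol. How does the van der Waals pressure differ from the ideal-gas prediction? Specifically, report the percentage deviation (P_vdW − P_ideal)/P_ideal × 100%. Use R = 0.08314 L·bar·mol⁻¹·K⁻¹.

-7.87 %

Ideal: P_ideal = RT/V_m = (0.08314)(372.6)/1.062 = 29.1695 bar
vdW: P = RT/(V_m − b) − a/V_m² = 30.9780/1.01106 − 4.245/1.12784 = 30.6391 − 3.76383 = 26.8753 bar
% deviation = (26.8753 − 29.1695)/29.1695 × 100% = -7.87%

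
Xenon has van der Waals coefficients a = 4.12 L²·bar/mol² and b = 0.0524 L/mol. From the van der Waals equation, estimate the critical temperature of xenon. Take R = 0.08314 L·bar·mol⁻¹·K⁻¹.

For a van der Waals gas, T_c = 8a/(27Rb).
T_c = 8×4.12/(27×0.08314×0.0524) = 32.960/0.11763 = 280.2 K

T_c ≈ 280.2 K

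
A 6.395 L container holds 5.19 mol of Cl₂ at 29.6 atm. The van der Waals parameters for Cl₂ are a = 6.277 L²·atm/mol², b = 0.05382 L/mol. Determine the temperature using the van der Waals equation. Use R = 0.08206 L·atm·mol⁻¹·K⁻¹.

T ≈ 484.4 K

T = (P + a n²/V²)(V − nb)/(nR)
P + a n²/V² = 29.6 + (6.277)(5.19)²/(6.395)² = 33.734 atm
V − nb = 6.395 − (5.19)(0.05382) = 6.1157 L
T = (33.734)(6.1157)/((5.19)(0.08206)) = 484.4 K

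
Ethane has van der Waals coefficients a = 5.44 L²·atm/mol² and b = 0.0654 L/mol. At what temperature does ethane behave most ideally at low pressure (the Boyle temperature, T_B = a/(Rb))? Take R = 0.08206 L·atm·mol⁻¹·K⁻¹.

T_B ≈ 1014 K

For a van der Waals gas the second virial coefficient B₂ = b − a/(RT) vanishes at T_B = a/(Rb).
T_B = 5.44/(0.08206×0.0654) = 5.44/0.0053667 = 1014 K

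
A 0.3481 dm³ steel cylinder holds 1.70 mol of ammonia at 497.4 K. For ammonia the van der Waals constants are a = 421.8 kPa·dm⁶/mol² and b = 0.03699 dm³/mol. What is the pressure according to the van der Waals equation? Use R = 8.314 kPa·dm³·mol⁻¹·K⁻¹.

P ≈ 14588 kPa

P = nRT/(V − nb) − a n²/V²
nRT/(V − nb) = (1.70)(8.314)(497.4)/(0.3481 − 1.70×0.03699) = 7030.2/0.28522 = 24648 kPa
a n²/V² = (421.8)(1.70)²/(0.3481)² = 10060 kPa
P = 24648 − 10060 = 14588 kPa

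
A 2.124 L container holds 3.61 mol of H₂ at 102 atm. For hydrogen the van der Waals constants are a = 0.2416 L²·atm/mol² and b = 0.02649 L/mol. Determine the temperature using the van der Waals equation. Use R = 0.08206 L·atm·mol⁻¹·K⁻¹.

T = (P + a n²/V²)(V − nb)/(nR)
P + a n²/V² = 102 + (0.2416)(3.61)²/(2.124)² = 102.70 atm
V − nb = 2.124 − (3.61)(0.02649) = 2.0284 L
T = (102.70)(2.0284)/((3.61)(0.08206)) = 703.2 K

T ≈ 703.2 K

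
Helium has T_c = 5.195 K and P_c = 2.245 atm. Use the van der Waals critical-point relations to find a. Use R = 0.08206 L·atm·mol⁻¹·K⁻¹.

From T_c = 8a/(27Rb) and P_c = a/(27b²): a = 27 R² T_c²/(64 P_c).
a = 27×(0.08206)²×(5.195)²/(64×2.245) = 4.9068/143.68 = 0.03415 L²·atm/mol²

a ≈ 0.03415 L²·atm/mol²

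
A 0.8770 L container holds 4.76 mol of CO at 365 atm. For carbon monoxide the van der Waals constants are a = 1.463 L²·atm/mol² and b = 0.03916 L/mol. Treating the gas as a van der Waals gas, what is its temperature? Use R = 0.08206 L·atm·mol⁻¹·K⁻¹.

T ≈ 721.5 K

T = (P + a n²/V²)(V − nb)/(nR)
P + a n²/V² = 365 + (1.463)(4.76)²/(0.8770)² = 408.10 atm
V − nb = 0.8770 − (4.76)(0.03916) = 0.69060 L
T = (408.10)(0.69060)/((4.76)(0.08206)) = 721.5 K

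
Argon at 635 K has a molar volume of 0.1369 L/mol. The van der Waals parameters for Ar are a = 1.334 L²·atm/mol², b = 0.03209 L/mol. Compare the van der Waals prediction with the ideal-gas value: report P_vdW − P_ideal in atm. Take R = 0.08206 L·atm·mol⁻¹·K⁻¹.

Ideal: P_ideal = RT/V_m = (0.08206)(635)/0.1369 = 380.629 atm
vdW: P = RT/(V_m − b) − a/V_m² = 52.1081/0.104810 − 1.334/0.0187416 = 497.167 − 71.1786 = 425.988 atm
ΔP = 425.988 − 380.629 = 45.36 atm

ΔP ≈ 45.36 atm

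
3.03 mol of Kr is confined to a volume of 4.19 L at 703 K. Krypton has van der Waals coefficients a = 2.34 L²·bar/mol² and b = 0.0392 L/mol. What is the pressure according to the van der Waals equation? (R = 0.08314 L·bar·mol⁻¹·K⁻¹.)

P = nRT/(V − nb) − a n²/V²
nRT/(V − nb) = (3.03)(0.08314)(703)/(4.19 − 3.03×0.0392) = 177.10/4.0712 = 43.501 bar
a n²/V² = (2.34)(3.03)²/(4.19)² = 1.2237 bar
P = 43.501 − 1.2237 = 42.28 bar

P ≈ 42.28 bar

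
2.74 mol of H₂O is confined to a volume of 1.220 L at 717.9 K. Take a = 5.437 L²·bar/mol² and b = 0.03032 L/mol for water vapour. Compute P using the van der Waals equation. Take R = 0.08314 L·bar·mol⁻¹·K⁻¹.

P ≈ 116.4 bar

P = nRT/(V − nb) − a n²/V²
nRT/(V − nb) = (2.74)(0.08314)(717.9)/(1.220 − 2.74×0.03032) = 163.54/1.1369 = 143.85 bar
a n²/V² = (5.437)(2.74)²/(1.220)² = 27.425 bar
P = 143.85 − 27.425 = 116.4 bar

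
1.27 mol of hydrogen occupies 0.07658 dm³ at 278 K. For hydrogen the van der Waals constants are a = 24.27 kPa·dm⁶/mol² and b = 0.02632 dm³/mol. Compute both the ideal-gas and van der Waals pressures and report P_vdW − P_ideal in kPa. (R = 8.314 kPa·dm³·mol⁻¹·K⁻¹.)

Ideal: P_ideal = nRT/V = (1.27)(8.314)(278)/0.07658 = 38330.4 kPa
vdW: P = nRT/(V − nb) − a n²/V² = 2935.34/0.0431536 − 39.1451/0.00586450 = 68020.7 − 6674.93 = 61345.8 kPa
ΔP = 61345.8 − 38330.4 = 23015 kPa

ΔP ≈ 23015 kPa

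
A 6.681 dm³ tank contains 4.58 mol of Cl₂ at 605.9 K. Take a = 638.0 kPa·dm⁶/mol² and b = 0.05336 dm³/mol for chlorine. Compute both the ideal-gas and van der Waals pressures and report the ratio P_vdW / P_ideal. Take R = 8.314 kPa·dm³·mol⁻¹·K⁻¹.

P_vdW / P_ideal ≈ 0.9511

Ideal: P_ideal = nRT/V = (4.58)(8.314)(605.9)/6.681 = 3453.31 kPa
vdW: P = nRT/(V − nb) − a n²/V² = 23071.5/6.43661 − 13382.9/44.6358 = 3584.42 − 299.824 = 3284.60 kPa
Ratio = 3284.60/3453.31 = 0.9511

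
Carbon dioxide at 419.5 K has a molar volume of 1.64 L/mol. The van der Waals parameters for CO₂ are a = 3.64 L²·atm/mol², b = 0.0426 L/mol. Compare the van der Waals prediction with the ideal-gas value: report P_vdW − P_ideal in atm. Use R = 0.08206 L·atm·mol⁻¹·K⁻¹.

Ideal: P_ideal = RT/V_m = (0.08206)(419.5)/1.64 = 20.9903 atm
vdW: P = RT/(V_m − b) − a/V_m² = 34.4242/1.59740 − 3.64/2.68960 = 21.5501 − 1.35336 = 20.1967 atm
ΔP = 20.1967 − 20.9903 = -0.794 atm

ΔP ≈ -0.794 atm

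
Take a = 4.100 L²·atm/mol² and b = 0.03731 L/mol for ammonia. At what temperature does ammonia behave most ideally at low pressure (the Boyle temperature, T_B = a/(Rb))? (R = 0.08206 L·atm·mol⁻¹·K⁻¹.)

For a van der Waals gas the second virial coefficient B₂ = b − a/(RT) vanishes at T_B = a/(Rb).
T_B = 4.100/(0.08206×0.03731) = 4.100/0.0030617 = 1339 K

T_B ≈ 1339 K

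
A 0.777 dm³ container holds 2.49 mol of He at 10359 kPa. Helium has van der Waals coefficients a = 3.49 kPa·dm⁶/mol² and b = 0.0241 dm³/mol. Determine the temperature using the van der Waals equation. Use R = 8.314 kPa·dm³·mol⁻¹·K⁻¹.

T = (P + a n²/V²)(V − nb)/(nR)
P + a n²/V² = 10359 + (3.49)(2.49)²/(0.777)² = 10395 kPa
V − nb = 0.777 − (2.49)(0.0241) = 0.71699 dm³
T = (10395)(0.71699)/((2.49)(8.314)) = 360.0 K

T ≈ 360.0 K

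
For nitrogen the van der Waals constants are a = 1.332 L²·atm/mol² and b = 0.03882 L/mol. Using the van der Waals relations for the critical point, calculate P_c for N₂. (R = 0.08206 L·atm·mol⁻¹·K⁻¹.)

P_c ≈ 32.74 atm

For a van der Waals gas, P_c = a/(27b²).
P_c = 1.332/(27×(0.03882)²) = 1.332/0.040689 = 32.74 atm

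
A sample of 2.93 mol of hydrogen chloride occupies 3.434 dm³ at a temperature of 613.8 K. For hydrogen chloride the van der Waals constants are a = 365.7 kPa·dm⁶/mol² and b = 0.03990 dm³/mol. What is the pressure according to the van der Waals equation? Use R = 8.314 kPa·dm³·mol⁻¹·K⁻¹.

P ≈ 4241 kPa

P = nRT/(V − nb) − a n²/V²
nRT/(V − nb) = (2.93)(8.314)(613.8)/(3.434 − 2.93×0.03990) = 14952/3.3171 = 4507.6 kPa
a n²/V² = (365.7)(2.93)²/(3.434)² = 266.23 kPa
P = 4507.6 − 266.23 = 4241 kPa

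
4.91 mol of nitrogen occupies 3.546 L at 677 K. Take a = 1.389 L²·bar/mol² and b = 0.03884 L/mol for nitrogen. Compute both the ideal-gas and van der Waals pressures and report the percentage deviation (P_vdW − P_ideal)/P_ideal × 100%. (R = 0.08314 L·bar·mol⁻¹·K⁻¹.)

2.27 %

Ideal: P_ideal = nRT/V = (4.91)(0.08314)(677)/3.546 = 77.9366 bar
vdW: P = nRT/(V − nb) − a n²/V² = 276.363/3.35530 − 33.4862/12.5741 = 82.3661 − 2.66311 = 79.7030 bar
% deviation = (79.7030 − 77.9366)/77.9366 × 100% = 2.27%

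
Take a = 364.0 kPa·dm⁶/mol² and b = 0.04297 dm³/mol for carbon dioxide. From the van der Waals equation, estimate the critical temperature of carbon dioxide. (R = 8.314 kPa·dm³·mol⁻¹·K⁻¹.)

T_c ≈ 301.9 K

For a van der Waals gas, T_c = 8a/(27Rb).
T_c = 8×364.0/(27×8.314×0.04297) = 2912.0/9.6458 = 301.9 K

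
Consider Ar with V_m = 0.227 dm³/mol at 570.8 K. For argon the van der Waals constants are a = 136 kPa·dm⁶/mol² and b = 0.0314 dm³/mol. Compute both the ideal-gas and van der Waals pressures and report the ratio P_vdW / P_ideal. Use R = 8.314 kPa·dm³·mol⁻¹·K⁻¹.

Ideal: P_ideal = RT/V_m = (8.314)(570.8)/0.227 = 20905.9 kPa
vdW: P = RT/(V_m − b) − a/V_m² = 4745.63/0.195600 − 136/0.0515290 = 24261.9 − 2639.29 = 21622.6 kPa
Ratio = 21622.6/20905.9 = 1.034

P_vdW / P_ideal ≈ 1.034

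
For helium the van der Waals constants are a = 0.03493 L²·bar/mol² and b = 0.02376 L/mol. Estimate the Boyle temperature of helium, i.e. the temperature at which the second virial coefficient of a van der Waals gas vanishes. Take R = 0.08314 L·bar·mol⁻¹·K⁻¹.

T_B ≈ 17.68 K

For a van der Waals gas the second virial coefficient B₂ = b − a/(RT) vanishes at T_B = a/(Rb).
T_B = 0.03493/(0.08314×0.02376) = 0.03493/0.0019754 = 17.68 K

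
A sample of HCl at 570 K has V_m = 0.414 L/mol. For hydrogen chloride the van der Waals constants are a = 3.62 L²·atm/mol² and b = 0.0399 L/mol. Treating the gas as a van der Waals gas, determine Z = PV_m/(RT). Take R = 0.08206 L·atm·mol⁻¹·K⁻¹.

P = RT/(V_m − b) − a/V_m² = (0.08206)(570)/(0.414 − 0.0399) − 3.62/(0.414)²
  = 46.774/0.37410 − 21.121 = 125.03 − 21.121 = 103.91 atm
Z = PV_m/(RT) = (103.91)(0.414)/((0.08206)(570)) = 43.019/46.774 = 0.9197

Z ≈ 0.9197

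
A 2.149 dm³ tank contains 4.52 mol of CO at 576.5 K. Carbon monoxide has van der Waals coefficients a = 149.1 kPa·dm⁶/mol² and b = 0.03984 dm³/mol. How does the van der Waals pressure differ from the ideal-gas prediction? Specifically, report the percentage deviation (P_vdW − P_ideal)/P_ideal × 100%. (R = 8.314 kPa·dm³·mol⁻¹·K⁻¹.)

Ideal: P_ideal = nRT/V = (4.52)(8.314)(576.5)/2.149 = 10081.2 kPa
vdW: P = nRT/(V − nb) − a n²/V² = 21664.5/1.96892 − 3046.17/4.61820 = 11003.2 − 659.601 = 10343.6 kPa
% deviation = (10343.6 − 10081.2)/10081.2 × 100% = 2.60%

2.60 %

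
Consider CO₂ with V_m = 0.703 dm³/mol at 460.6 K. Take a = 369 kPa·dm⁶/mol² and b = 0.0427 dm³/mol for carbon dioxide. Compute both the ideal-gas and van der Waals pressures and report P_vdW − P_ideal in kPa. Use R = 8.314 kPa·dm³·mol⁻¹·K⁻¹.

Ideal: P_ideal = RT/V_m = (8.314)(460.6)/0.703 = 5447.27 kPa
vdW: P = RT/(V_m − b) − a/V_m² = 3829.43/0.660300 − 369/0.494209 = 5799.53 − 746.648 = 5052.88 kPa
ΔP = 5052.88 − 5447.27 = -394.4 kPa

ΔP ≈ -394.4 kPa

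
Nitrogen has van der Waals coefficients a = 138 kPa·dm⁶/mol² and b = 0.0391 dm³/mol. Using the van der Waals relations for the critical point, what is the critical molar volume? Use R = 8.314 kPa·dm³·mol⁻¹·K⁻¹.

V_m,c ≈ 0.1173 dm³/mol

For a van der Waals gas, V_m,c = 3b.
V_m,c = 3×0.0391 = 0.1173 dm³/mol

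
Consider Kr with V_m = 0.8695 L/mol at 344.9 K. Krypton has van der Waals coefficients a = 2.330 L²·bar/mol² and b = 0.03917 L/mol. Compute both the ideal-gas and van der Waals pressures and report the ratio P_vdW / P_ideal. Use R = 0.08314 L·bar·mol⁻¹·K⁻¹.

Ideal: P_ideal = RT/V_m = (0.08314)(344.9)/0.8695 = 32.9787 bar
vdW: P = RT/(V_m − b) − a/V_m² = 28.6750/0.830330 − 2.330/0.756030 = 34.5345 − 3.08189 = 31.4526 bar
Ratio = 31.4526/32.9787 = 0.9537

P_vdW / P_ideal ≈ 0.9537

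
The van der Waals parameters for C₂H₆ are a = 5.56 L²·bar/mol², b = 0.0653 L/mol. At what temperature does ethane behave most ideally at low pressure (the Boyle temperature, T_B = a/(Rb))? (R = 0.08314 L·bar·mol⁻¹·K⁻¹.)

T_B ≈ 1024 K

For a van der Waals gas the second virial coefficient B₂ = b − a/(RT) vanishes at T_B = a/(Rb).
T_B = 5.56/(0.08314×0.0653) = 5.56/0.0054290 = 1024 K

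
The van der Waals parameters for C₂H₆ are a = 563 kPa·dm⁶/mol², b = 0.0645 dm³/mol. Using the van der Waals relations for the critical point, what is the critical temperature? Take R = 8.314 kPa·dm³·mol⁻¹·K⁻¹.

T_c ≈ 311.1 K

For a van der Waals gas, T_c = 8a/(27Rb).
T_c = 8×563/(27×8.314×0.0645) = 4504.0/14.479 = 311.1 K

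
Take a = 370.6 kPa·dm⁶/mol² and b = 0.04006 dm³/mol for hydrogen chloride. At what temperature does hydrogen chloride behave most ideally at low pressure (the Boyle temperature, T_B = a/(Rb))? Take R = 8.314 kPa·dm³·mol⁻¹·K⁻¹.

For a van der Waals gas the second virial coefficient B₂ = b − a/(RT) vanishes at T_B = a/(Rb).
T_B = 370.6/(8.314×0.04006) = 370.6/0.33306 = 1113 K

T_B ≈ 1113 K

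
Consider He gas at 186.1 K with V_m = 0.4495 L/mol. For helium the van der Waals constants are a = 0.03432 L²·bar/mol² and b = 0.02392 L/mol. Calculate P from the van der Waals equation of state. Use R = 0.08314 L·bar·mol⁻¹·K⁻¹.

P ≈ 36.19 bar

P = RT/(V_m − b) − a/V_m²
RT/(V_m − b) = (0.08314)(186.1)/(0.4495 − 0.02392) = 15.472/0.42558 = 36.355 bar
a/V_m² = 0.03432/(0.4495)² = 0.16986 bar
P = 36.355 − 0.16986 = 36.19 bar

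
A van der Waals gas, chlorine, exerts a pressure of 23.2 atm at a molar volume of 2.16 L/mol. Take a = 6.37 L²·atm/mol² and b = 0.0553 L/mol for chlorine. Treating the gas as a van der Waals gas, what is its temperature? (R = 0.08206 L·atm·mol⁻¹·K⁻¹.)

T = (P + a/V_m²)(V_m − b)/R
P + a/V_m² = 23.2 + 6.37/(2.16)² = 24.565 atm
V_m − b = 2.16 − 0.0553 = 2.1047 L/mol
T = (24.565)(2.1047)/0.08206 = 630.1 K

T ≈ 630.1 K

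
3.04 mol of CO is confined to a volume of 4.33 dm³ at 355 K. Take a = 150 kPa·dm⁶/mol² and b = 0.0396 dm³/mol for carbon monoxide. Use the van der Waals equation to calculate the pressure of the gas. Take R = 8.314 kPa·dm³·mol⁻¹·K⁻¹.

P = nRT/(V − nb) − a n²/V²
nRT/(V − nb) = (3.04)(8.314)(355)/(4.33 − 3.04×0.0396) = 8972.5/4.2096 = 2131.4 kPa
a n²/V² = (150)(3.04)²/(4.33)² = 73.937 kPa
P = 2131.4 − 73.937 = 2057 kPa

P ≈ 2057 kPa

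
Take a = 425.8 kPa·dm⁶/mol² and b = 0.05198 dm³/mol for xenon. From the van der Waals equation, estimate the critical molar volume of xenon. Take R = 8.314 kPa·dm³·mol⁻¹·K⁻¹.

For a van der Waals gas, V_m,c = 3b.
V_m,c = 3×0.05198 = 0.1559 dm³/mol

V_m,c ≈ 0.1559 dm³/mol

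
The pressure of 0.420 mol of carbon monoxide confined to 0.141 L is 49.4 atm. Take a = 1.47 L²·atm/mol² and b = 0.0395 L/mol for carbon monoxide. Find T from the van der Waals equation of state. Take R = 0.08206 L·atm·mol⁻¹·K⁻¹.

T = (P + a n²/V²)(V − nb)/(nR)
P + a n²/V² = 49.4 + (1.47)(0.420)²/(0.141)² = 62.443 atm
V − nb = 0.141 − (0.420)(0.0395) = 0.12441 L
T = (62.443)(0.12441)/((0.420)(0.08206)) = 225.4 K

T ≈ 225.4 K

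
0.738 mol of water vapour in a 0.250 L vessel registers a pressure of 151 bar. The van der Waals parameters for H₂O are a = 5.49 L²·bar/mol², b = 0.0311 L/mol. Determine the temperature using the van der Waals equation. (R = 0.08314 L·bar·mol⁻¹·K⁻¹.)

T ≈ 735.8 K

T = (P + a n²/V²)(V − nb)/(nR)
P + a n²/V² = 151 + (5.49)(0.738)²/(0.250)² = 198.84 bar
V − nb = 0.250 − (0.738)(0.0311) = 0.22705 L
T = (198.84)(0.22705)/((0.738)(0.08314)) = 735.8 K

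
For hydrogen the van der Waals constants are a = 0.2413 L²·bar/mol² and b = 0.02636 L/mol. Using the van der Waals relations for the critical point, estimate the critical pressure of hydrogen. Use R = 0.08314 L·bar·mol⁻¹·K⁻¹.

For a van der Waals gas, P_c = a/(27b²).
P_c = 0.2413/(27×(0.02636)²) = 0.2413/0.018761 = 12.86 bar

P_c ≈ 12.86 bar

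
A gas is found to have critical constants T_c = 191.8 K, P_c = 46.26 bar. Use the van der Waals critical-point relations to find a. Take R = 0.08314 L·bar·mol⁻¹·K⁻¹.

a ≈ 2.319 L²·bar/mol²

From T_c = 8a/(27Rb) and P_c = a/(27b²): a = 27 R² T_c²/(64 P_c).
a = 27×(0.08314)²×(191.8)²/(64×46.26) = 6865.6/2960.6 = 2.319 L²·bar/mol²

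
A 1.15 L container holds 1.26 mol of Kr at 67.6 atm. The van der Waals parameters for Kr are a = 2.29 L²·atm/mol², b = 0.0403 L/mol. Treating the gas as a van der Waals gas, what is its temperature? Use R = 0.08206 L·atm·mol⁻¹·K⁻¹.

T = (P + a n²/V²)(V − nb)/(nR)
P + a n²/V² = 67.6 + (2.29)(1.26)²/(1.15)² = 70.349 atm
V − nb = 1.15 − (1.26)(0.0403) = 1.0992 L
T = (70.349)(1.0992)/((1.26)(0.08206)) = 747.9 K

T ≈ 747.9 K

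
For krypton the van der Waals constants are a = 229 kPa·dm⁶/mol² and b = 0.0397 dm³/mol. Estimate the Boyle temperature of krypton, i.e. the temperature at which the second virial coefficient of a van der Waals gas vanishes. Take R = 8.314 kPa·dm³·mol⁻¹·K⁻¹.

T_B ≈ 693.8 K

For a van der Waals gas the second virial coefficient B₂ = b − a/(RT) vanishes at T_B = a/(Rb).
T_B = 229/(8.314×0.0397) = 229/0.33007 = 693.8 K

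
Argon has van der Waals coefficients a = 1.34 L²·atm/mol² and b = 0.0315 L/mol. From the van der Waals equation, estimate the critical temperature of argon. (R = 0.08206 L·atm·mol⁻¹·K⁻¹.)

T_c ≈ 153.6 K

For a van der Waals gas, T_c = 8a/(27Rb).
T_c = 8×1.34/(27×0.08206×0.0315) = 10.720/0.069792 = 153.6 K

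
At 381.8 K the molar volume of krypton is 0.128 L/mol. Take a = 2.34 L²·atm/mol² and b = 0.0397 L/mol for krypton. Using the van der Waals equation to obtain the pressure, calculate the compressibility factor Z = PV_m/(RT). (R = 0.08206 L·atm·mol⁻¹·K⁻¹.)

P = RT/(V_m − b) − a/V_m² = (0.08206)(381.8)/(0.128 − 0.0397) − 2.34/(0.128)²
  = 31.331/0.088300 − 142.82 = 354.82 − 142.82 = 212.00 atm
Z = PV_m/(RT) = (212.00)(0.128)/((0.08206)(381.8)) = 27.136/31.331 = 0.8661

Z ≈ 0.8661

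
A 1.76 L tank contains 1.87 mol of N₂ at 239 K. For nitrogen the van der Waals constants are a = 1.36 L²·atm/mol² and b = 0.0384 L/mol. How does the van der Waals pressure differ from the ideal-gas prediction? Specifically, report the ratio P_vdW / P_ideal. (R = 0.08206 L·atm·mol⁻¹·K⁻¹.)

P_vdW / P_ideal ≈ 0.9689

Ideal: P_ideal = nRT/V = (1.87)(0.08206)(239)/1.76 = 20.8381 atm
vdW: P = nRT/(V − nb) − a n²/V² = 36.6751/1.68819 − 4.75578/3.09760 = 21.7245 − 1.53531 = 20.1892 atm
Ratio = 20.1892/20.8381 = 0.9689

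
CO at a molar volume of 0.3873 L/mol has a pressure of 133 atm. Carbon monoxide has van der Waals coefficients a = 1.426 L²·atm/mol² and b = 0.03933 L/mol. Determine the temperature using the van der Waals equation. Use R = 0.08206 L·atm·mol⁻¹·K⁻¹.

T ≈ 604.3 K

T = (P + a/V_m²)(V_m − b)/R
P + a/V_m² = 133 + 1.426/(0.3873)² = 142.51 atm
V_m − b = 0.3873 − 0.03933 = 0.34797 L/mol
T = (142.51)(0.34797)/0.08206 = 604.3 K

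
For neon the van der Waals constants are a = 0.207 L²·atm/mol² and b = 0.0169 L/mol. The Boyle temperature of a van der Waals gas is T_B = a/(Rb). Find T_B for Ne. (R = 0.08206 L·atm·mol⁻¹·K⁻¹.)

For a van der Waals gas the second virial coefficient B₂ = b − a/(RT) vanishes at T_B = a/(Rb).
T_B = 0.207/(0.08206×0.0169) = 0.207/0.0013868 = 149.3 K

T_B ≈ 149.3 K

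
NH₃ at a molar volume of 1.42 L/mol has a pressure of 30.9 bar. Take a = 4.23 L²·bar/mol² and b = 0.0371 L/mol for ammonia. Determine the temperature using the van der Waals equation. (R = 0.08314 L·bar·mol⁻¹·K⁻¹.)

T ≈ 548.9 K

T = (P + a/V_m²)(V_m − b)/R
P + a/V_m² = 30.9 + 4.23/(1.42)² = 32.998 bar
V_m − b = 1.42 − 0.0371 = 1.3829 L/mol
T = (32.998)(1.3829)/0.08314 = 548.9 K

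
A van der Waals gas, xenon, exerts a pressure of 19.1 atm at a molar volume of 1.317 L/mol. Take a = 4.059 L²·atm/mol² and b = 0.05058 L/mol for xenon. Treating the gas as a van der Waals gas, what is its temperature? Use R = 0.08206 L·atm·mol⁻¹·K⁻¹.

T = (P + a/V_m²)(V_m − b)/R
P + a/V_m² = 19.1 + 4.059/(1.317)² = 21.440 atm
V_m − b = 1.317 − 0.05058 = 1.2664 L/mol
T = (21.440)(1.2664)/0.08206 = 330.9 K

T ≈ 330.9 K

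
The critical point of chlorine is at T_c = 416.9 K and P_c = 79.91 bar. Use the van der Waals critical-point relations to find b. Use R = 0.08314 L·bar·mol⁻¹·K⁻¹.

b ≈ 0.05422 L/mol

From T_c = 8a/(27Rb) and P_c = a/(27b²): b = R T_c/(8 P_c).
b = (0.08314)(416.9)/(8×79.91) = 34.661/639.28 = 0.05422 L/mol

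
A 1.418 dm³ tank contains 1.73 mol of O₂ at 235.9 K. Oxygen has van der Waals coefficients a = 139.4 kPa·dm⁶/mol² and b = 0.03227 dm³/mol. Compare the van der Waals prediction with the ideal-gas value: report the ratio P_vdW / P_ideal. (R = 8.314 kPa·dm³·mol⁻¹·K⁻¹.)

Ideal: P_ideal = nRT/V = (1.73)(8.314)(235.9)/1.418 = 2392.81 kPa
vdW: P = nRT/(V − nb) − a n²/V² = 3393.00/1.36217 − 417.210/2.01072 = 2490.88 − 207.493 = 2283.39 kPa
Ratio = 2283.39/2392.81 = 0.9543

P_vdW / P_ideal ≈ 0.9543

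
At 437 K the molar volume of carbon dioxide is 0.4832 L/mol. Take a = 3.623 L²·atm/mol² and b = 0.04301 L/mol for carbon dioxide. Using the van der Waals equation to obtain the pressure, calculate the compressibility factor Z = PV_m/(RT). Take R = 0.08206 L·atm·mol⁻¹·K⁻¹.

P = RT/(V_m − b) − a/V_m² = (0.08206)(437)/(0.4832 − 0.04301) − 3.623/(0.4832)²
  = 35.860/0.44019 − 15.517 = 81.465 − 15.517 = 65.948 atm
Z = PV_m/(RT) = (65.948)(0.4832)/((0.08206)(437)) = 31.866/35.860 = 0.8886

Z ≈ 0.8886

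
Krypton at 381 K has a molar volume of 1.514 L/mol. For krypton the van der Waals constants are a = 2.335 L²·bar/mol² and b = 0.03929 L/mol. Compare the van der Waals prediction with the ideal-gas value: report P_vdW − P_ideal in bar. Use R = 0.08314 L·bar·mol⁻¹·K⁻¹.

ΔP ≈ -0.461 bar

Ideal: P_ideal = RT/V_m = (0.08314)(381)/1.514 = 20.9223 bar
vdW: P = RT/(V_m − b) − a/V_m² = 31.6763/1.47471 − 2.335/2.29220 = 21.4797 − 1.01867 = 20.4610 bar
ΔP = 20.4610 − 20.9223 = -0.461 bar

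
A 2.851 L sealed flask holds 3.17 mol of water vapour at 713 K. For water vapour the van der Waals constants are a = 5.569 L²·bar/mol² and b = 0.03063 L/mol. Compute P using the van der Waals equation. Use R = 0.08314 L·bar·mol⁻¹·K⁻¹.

P ≈ 61.35 bar

P = nRT/(V − nb) − a n²/V²
nRT/(V − nb) = (3.17)(0.08314)(713)/(2.851 − 3.17×0.03063) = 187.91/2.7539 = 68.234 bar
a n²/V² = (5.569)(3.17)²/(2.851)² = 6.8850 bar
P = 68.234 − 6.8850 = 61.35 bar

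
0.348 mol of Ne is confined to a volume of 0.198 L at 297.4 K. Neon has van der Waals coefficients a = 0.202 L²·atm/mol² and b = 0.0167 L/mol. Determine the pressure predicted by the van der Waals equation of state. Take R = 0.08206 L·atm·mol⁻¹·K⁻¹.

P = nRT/(V − nb) − a n²/V²
nRT/(V − nb) = (0.348)(0.08206)(297.4)/(0.198 − 0.348×0.0167) = 8.4928/0.19219 = 44.190 atm
a n²/V² = (0.202)(0.348)²/(0.198)² = 0.62399 atm
P = 44.190 − 0.62399 = 43.57 atm

P ≈ 43.57 atm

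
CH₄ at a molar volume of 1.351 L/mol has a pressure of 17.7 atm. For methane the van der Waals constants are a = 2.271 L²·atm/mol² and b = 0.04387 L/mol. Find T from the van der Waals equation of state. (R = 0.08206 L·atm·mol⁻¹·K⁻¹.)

T = (P + a/V_m²)(V_m − b)/R
P + a/V_m² = 17.7 + 2.271/(1.351)² = 18.944 atm
V_m − b = 1.351 − 0.04387 = 1.3071 L/mol
T = (18.944)(1.3071)/0.08206 = 301.8 K

T ≈ 301.8 K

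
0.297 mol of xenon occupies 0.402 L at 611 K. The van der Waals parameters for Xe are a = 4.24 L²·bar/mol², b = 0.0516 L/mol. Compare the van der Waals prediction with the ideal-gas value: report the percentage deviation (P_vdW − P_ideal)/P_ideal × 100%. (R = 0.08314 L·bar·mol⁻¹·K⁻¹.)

Ideal: P_ideal = nRT/V = (0.297)(0.08314)(611)/0.402 = 37.5303 bar
vdW: P = nRT/(V − nb) − a n²/V² = 15.0872/0.386675 − 0.374006/0.161604 = 39.0178 − 2.31434 = 36.7035 bar
% deviation = (36.7035 − 37.5303)/37.5303 × 100% = -2.20%

-2.20 %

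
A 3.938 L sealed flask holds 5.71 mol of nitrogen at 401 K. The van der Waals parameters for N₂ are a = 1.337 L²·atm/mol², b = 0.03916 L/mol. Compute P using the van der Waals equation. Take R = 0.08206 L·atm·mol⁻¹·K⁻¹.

P = nRT/(V − nb) − a n²/V²
nRT/(V − nb) = (5.71)(0.08206)(401)/(3.938 − 5.71×0.03916) = 187.89/3.7144 = 50.584 atm
a n²/V² = (1.337)(5.71)²/(3.938)² = 2.8109 atm
P = 50.584 − 2.8109 = 47.77 atm

P ≈ 47.77 atm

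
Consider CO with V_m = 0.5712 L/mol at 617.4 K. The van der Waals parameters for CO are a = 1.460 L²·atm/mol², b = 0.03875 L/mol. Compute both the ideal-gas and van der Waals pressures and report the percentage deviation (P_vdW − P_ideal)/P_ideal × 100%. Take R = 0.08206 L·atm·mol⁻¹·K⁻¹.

2.23 %

Ideal: P_ideal = RT/V_m = (0.08206)(617.4)/0.5712 = 88.6972 atm
vdW: P = RT/(V_m − b) − a/V_m² = 50.6638/0.532450 − 1.460/0.326269 = 95.1522 − 4.47484 = 90.6774 atm
% deviation = (90.6774 − 88.6972)/88.6972 × 100% = 2.23%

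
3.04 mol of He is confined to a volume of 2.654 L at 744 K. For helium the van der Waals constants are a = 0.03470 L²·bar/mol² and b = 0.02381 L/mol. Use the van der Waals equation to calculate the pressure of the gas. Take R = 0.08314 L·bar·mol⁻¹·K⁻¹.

P ≈ 72.79 bar

P = nRT/(V − nb) − a n²/V²
nRT/(V − nb) = (3.04)(0.08314)(744)/(2.654 − 3.04×0.02381) = 188.04/2.5816 = 72.839 bar
a n²/V² = (0.03470)(3.04)²/(2.654)² = 0.045528 bar
P = 72.839 − 0.045528 = 72.79 bar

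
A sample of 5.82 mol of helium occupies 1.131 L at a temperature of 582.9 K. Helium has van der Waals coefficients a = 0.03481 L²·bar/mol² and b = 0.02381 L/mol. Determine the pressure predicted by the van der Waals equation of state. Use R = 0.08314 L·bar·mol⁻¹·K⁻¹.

P ≈ 283.3 bar

P = nRT/(V − nb) − a n²/V²
nRT/(V − nb) = (5.82)(0.08314)(582.9)/(1.131 − 5.82×0.02381) = 282.05/0.99243 = 284.20 bar
a n²/V² = (0.03481)(5.82)²/(1.131)² = 0.92177 bar
P = 284.20 − 0.92177 = 283.3 bar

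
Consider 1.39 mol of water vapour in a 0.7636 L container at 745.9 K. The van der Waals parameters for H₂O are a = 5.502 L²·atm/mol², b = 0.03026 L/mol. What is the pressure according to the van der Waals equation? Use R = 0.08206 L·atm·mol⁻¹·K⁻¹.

P = nRT/(V − nb) − a n²/V²
nRT/(V − nb) = (1.39)(0.08206)(745.9)/(0.7636 − 1.39×0.03026) = 85.080/0.72154 = 117.91 atm
a n²/V² = (5.502)(1.39)²/(0.7636)² = 18.231 atm
P = 117.91 − 18.231 = 99.68 atm

P ≈ 99.68 atm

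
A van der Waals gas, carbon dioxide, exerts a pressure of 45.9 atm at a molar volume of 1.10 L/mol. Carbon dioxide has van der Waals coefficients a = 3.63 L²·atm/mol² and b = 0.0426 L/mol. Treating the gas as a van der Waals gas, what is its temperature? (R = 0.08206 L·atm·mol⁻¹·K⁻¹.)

T ≈ 630.1 K

T = (P + a/V_m²)(V_m − b)/R
P + a/V_m² = 45.9 + 3.63/(1.10)² = 48.900 atm
V_m − b = 1.10 − 0.0426 = 1.0574 L/mol
T = (48.900)(1.0574)/0.08206 = 630.1 K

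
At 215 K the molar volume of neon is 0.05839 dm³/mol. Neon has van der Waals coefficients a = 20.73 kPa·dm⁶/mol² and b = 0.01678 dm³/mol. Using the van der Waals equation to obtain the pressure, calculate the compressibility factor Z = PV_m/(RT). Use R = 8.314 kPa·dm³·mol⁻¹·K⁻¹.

Z ≈ 1.205

P = RT/(V_m − b) − a/V_m² = (8.314)(215)/(0.05839 − 0.01678) − 20.73/(0.05839)²
  = 1787.5/0.041610 − 6080.3 = 42958 − 6080.3 = 36878 kPa
Z = PV_m/(RT) = (36878)(0.05839)/((8.314)(215)) = 2153.3/1787.5 = 1.205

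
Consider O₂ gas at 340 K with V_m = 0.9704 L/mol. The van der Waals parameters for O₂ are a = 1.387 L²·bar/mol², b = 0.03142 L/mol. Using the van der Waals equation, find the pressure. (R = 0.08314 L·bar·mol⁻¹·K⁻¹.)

P ≈ 28.63 bar

P = RT/(V_m − b) − a/V_m²
RT/(V_m − b) = (0.08314)(340)/(0.9704 − 0.03142) = 28.268/0.93898 = 30.105 bar
a/V_m² = 1.387/(0.9704)² = 1.4729 bar
P = 30.105 − 1.4729 = 28.63 bar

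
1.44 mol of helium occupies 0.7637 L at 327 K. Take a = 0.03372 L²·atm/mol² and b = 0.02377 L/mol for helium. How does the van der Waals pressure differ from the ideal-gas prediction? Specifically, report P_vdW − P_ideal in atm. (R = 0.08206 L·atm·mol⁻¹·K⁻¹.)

Ideal: P_ideal = nRT/V = (1.44)(0.08206)(327)/0.7637 = 50.5963 atm
vdW: P = nRT/(V − nb) − a n²/V² = 38.6404/0.729471 − 0.0699218/0.583238 = 52.9704 − 0.119886 = 52.8505 atm
ΔP = 52.8505 − 50.5963 = 2.254 atm

ΔP ≈ 2.254 atm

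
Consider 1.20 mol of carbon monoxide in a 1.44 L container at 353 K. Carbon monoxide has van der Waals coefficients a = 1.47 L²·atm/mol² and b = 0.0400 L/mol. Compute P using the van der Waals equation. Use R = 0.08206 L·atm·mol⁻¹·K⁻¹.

P = nRT/(V − nb) − a n²/V²
nRT/(V − nb) = (1.20)(0.08206)(353)/(1.44 − 1.20×0.0400) = 34.761/1.3920 = 24.972 atm
a n²/V² = (1.47)(1.20)²/(1.44)² = 1.0208 atm
P = 24.972 − 1.0208 = 23.95 atm

P ≈ 23.95 atm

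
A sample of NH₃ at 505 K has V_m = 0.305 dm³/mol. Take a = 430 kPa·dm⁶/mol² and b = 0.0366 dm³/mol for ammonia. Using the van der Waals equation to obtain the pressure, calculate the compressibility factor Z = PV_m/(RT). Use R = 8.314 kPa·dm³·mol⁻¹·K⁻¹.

P = RT/(V_m − b) − a/V_m² = (8.314)(505)/(0.305 − 0.0366) − 430/(0.305)²
  = 4198.6/0.26840 − 4622.4 = 15643 − 4622.4 = 11021 kPa
Z = PV_m/(RT) = (11021)(0.305)/((8.314)(505)) = 3361.4/4198.6 = 0.8006

Z ≈ 0.8006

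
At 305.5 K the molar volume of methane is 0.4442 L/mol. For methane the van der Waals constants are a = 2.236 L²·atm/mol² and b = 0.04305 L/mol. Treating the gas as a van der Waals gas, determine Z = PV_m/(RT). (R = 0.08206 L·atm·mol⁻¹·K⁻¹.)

P = RT/(V_m − b) − a/V_m² = (0.08206)(305.5)/(0.4442 − 0.04305) − 2.236/(0.4442)²
  = 25.069/0.40115 − 11.332 = 62.493 − 11.332 = 51.161 atm
Z = PV_m/(RT) = (51.161)(0.4442)/((0.08206)(305.5)) = 22.726/25.069 = 0.9065

Z ≈ 0.9065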